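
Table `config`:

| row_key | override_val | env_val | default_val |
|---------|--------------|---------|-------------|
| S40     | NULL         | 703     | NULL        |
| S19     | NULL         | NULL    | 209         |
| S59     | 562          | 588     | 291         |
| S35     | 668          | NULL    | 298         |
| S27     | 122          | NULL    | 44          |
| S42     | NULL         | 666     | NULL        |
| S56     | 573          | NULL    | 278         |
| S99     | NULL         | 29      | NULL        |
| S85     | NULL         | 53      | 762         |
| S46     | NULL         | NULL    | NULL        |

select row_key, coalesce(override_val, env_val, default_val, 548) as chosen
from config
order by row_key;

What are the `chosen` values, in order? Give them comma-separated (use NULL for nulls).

209, 122, 668, 703, 666, 548, 573, 562, 53, 29

row_key=S19: override_val=NULL, env_val=NULL, default_val=209 → 209
row_key=S27: override_val=122 → 122
row_key=S35: override_val=668 → 668
row_key=S40: override_val=NULL, env_val=703 → 703
row_key=S42: override_val=NULL, env_val=666 → 666
row_key=S46: override_val=NULL, env_val=NULL, default_val=NULL, → literal 548 → 548
row_key=S56: override_val=573 → 573
row_key=S59: override_val=562 → 562
row_key=S85: override_val=NULL, env_val=53 → 53
row_key=S99: override_val=NULL, env_val=29 → 29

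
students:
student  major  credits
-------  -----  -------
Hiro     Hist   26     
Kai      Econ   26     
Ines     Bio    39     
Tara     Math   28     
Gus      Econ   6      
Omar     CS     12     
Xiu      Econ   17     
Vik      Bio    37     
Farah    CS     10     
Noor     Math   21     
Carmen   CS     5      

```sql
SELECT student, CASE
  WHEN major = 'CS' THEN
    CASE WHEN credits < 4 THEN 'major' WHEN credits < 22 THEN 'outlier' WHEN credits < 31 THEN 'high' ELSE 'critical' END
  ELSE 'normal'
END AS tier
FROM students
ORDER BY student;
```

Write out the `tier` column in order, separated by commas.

student=Carmen: major='CS' → inner[credits < 22] → outlier
student=Farah: major='CS' → inner[credits < 22] → outlier
student=Gus: major='Econ' → outer ELSE → normal
student=Hiro: major='Hist' → outer ELSE → normal
student=Ines: major='Bio' → outer ELSE → normal
student=Kai: major='Econ' → outer ELSE → normal
student=Noor: major='Math' → outer ELSE → normal
student=Omar: major='CS' → inner[credits < 22] → outlier
student=Tara: major='Math' → outer ELSE → normal
student=Vik: major='Bio' → outer ELSE → normal
student=Xiu: major='Econ' → outer ELSE → normal

outlier, outlier, normal, normal, normal, normal, normal, outlier, normal, normal, normal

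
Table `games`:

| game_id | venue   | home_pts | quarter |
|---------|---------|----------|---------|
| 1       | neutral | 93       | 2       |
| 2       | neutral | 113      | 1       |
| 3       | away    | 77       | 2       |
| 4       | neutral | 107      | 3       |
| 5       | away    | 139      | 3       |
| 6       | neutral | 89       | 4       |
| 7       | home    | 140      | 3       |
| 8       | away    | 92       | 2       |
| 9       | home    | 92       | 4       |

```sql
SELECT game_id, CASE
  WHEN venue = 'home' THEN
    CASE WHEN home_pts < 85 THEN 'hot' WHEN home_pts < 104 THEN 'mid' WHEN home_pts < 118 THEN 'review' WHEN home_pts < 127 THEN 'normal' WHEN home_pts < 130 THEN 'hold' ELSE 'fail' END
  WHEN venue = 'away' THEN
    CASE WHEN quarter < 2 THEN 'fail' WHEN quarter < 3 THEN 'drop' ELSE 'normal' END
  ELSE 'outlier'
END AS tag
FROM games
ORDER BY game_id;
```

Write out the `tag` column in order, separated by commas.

game_id=1: venue='neutral' → outer ELSE → outlier
game_id=2: venue='neutral' → outer ELSE → outlier
game_id=3: venue='away' → inner[quarter < 3] → drop
game_id=4: venue='neutral' → outer ELSE → outlier
game_id=5: venue='away' → inner[ELSE] → normal
game_id=6: venue='neutral' → outer ELSE → outlier
game_id=7: venue='home' → inner[ELSE] → fail
game_id=8: venue='away' → inner[quarter < 3] → drop
game_id=9: venue='home' → inner[home_pts < 104] → mid

outlier, outlier, drop, outlier, normal, outlier, fail, drop, mid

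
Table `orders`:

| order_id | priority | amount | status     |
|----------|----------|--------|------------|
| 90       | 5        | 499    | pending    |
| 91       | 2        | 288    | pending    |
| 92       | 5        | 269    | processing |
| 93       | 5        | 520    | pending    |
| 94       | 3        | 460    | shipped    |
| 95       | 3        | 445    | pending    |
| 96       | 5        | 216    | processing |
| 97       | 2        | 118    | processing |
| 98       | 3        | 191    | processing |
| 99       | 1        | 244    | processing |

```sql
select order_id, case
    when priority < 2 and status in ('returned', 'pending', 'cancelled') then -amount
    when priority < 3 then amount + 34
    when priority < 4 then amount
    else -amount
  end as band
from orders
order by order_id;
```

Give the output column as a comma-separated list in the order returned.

order_id=90: ELSE → -499
order_id=91: priority < 3 → 322
order_id=92: ELSE → -269
order_id=93: ELSE → -520
order_id=94: priority < 4 → 460
order_id=95: priority < 4 → 445
order_id=96: ELSE → -216
order_id=97: priority < 3 → 152
order_id=98: priority < 4 → 191
order_id=99: priority < 3 → 278

-499, 322, -269, -520, 460, 445, -216, 152, 191, 278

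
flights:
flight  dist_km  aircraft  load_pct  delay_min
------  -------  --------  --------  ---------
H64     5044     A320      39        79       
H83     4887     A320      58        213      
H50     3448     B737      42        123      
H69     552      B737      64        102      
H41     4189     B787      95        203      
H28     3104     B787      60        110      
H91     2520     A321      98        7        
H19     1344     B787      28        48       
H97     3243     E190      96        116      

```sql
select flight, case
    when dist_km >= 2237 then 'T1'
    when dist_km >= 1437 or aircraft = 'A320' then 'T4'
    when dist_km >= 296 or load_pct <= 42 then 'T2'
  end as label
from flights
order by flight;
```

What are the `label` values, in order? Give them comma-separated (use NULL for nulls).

flight=H19: dist_km >= 296 or load_pct <= 42 → T2
flight=H28: dist_km >= 2237 → T1
flight=H41: dist_km >= 2237 → T1
flight=H50: dist_km >= 2237 → T1
flight=H64: dist_km >= 2237 → T1
flight=H69: dist_km >= 296 or load_pct <= 42 → T2
flight=H83: dist_km >= 2237 → T1
flight=H91: dist_km >= 2237 → T1
flight=H97: dist_km >= 2237 → T1

T2, T1, T1, T1, T1, T2, T1, T1, T1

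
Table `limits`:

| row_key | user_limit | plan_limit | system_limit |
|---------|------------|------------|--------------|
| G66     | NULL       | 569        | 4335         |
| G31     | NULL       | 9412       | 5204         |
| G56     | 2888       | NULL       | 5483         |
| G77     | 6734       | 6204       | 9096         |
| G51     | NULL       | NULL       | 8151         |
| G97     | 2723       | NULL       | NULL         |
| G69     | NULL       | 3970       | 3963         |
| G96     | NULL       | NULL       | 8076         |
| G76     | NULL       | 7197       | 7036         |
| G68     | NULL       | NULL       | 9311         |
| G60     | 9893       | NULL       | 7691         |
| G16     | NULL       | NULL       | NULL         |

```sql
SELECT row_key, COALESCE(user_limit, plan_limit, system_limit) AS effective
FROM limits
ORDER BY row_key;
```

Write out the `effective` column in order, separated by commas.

NULL, 9412, 8151, 2888, 9893, 569, 9311, 3970, 7197, 6734, 8076, 2723

row_key=G16: user_limit=NULL, plan_limit=NULL, system_limit=NULL (all NULL) → NULL
row_key=G31: user_limit=NULL, plan_limit=9412 → 9412
row_key=G51: user_limit=NULL, plan_limit=NULL, system_limit=8151 → 8151
row_key=G56: user_limit=2888 → 2888
row_key=G60: user_limit=9893 → 9893
row_key=G66: user_limit=NULL, plan_limit=569 → 569
row_key=G68: user_limit=NULL, plan_limit=NULL, system_limit=9311 → 9311
row_key=G69: user_limit=NULL, plan_limit=3970 → 3970
row_key=G76: user_limit=NULL, plan_limit=7197 → 7197
row_key=G77: user_limit=6734 → 6734
row_key=G96: user_limit=NULL, plan_limit=NULL, system_limit=8076 → 8076
row_key=G97: user_limit=2723 → 2723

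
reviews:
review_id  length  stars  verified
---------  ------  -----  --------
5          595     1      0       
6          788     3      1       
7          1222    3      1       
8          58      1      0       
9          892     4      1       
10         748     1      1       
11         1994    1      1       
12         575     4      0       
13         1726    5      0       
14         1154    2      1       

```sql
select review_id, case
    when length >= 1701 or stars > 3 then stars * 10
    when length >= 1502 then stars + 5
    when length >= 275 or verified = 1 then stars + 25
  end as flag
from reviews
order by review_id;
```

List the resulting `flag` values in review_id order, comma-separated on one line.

review_id=5: length >= 275 or verified = 1 → 26
review_id=6: length >= 275 or verified = 1 → 28
review_id=7: length >= 275 or verified = 1 → 28
review_id=8: (no match → NULL) → NULL
review_id=9: length >= 1701 or stars > 3 → 40
review_id=10: length >= 275 or verified = 1 → 26
review_id=11: length >= 1701 or stars > 3 → 10
review_id=12: length >= 1701 or stars > 3 → 40
review_id=13: length >= 1701 or stars > 3 → 50
review_id=14: length >= 275 or verified = 1 → 27

26, 28, 28, NULL, 40, 26, 10, 40, 50, 27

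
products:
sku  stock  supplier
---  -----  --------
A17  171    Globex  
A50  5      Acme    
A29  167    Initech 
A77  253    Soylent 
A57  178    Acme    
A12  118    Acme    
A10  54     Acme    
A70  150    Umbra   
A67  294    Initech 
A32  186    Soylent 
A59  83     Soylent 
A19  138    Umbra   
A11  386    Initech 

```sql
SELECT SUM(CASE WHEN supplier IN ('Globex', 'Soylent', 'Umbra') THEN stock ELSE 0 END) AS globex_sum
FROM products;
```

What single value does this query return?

sku=A17: ✓ → 171
sku=A50: ✗
sku=A29: ✗
sku=A77: ✓ → 253
sku=A57: ✗
sku=A12: ✗
sku=A10: ✗
sku=A70: ✓ → 150
sku=A67: ✗
sku=A32: ✓ → 186
sku=A59: ✓ → 83
sku=A19: ✓ → 138
sku=A11: ✗
globex_sum = 171 + 253 + 150 + 186 + 83 + 138 = 981

981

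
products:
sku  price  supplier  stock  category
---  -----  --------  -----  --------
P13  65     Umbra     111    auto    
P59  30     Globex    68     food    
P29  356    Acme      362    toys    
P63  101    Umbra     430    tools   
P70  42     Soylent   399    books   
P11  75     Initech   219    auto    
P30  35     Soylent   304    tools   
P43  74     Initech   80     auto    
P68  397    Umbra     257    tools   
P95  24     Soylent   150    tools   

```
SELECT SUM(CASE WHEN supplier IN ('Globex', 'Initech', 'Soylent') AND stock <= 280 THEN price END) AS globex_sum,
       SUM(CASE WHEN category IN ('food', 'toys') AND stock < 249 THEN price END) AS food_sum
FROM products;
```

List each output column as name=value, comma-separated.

[globex_sum: supplier IN ('Globex', 'Initech', 'Soylent') AND stock <= 280]
sku=P13: ✗
sku=P59: ✓ → 30
sku=P29: ✗
sku=P63: ✗
sku=P70: ✗
sku=P11: ✓ → 75
sku=P30: ✗
sku=P43: ✓ → 74
sku=P68: ✗
sku=P95: ✓ → 24
globex_sum = 30 + 75 + 74 + 24 = 203
—
[food_sum: category IN ('food', 'toys') AND stock < 249]
sku=P13: ✗
sku=P59: ✓ → 30
sku=P29: ✗
sku=P63: ✗
sku=P70: ✗
sku=P11: ✗
sku=P30: ✗
sku=P43: ✗
sku=P68: ✗
sku=P95: ✗
food_sum = 30

globex_sum=203, food_sum=30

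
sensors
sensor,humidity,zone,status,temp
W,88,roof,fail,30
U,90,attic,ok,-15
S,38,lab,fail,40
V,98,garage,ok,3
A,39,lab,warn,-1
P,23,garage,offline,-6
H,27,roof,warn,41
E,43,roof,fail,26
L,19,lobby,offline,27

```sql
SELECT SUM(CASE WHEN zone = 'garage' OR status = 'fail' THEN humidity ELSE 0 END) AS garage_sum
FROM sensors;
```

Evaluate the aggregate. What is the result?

sensor=W: ✓ → 88
sensor=U: ✗
sensor=S: ✓ → 38
sensor=V: ✓ → 98
sensor=A: ✗
sensor=P: ✓ → 23
sensor=H: ✗
sensor=E: ✓ → 43
sensor=L: ✗
garage_sum = 88 + 38 + 98 + 23 + 43 = 290

290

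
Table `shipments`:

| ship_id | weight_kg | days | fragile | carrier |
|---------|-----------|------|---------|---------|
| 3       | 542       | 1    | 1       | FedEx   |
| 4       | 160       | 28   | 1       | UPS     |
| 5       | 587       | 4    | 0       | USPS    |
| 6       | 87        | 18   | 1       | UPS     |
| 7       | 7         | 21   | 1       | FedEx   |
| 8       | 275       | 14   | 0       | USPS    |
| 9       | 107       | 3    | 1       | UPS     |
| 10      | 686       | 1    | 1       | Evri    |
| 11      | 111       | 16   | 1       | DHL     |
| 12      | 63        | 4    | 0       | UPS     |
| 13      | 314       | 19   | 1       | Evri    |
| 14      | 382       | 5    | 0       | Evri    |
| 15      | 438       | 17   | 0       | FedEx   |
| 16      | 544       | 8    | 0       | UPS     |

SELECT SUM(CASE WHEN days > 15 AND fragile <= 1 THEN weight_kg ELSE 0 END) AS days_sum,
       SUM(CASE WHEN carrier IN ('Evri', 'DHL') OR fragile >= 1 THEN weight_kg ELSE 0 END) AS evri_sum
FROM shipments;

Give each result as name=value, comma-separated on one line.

[days_sum: days > 15 AND fragile <= 1]
ship_id=3: ✗
ship_id=4: ✓ → 160
ship_id=5: ✗
ship_id=6: ✓ → 87
ship_id=7: ✓ → 7
ship_id=8: ✗
ship_id=9: ✗
ship_id=10: ✗
ship_id=11: ✓ → 111
ship_id=12: ✗
ship_id=13: ✓ → 314
ship_id=14: ✗
ship_id=15: ✓ → 438
ship_id=16: ✗
days_sum = 160 + 87 + 7 + 111 + 314 + 438 = 1117
—
[evri_sum: carrier IN ('Evri', 'DHL') OR fragile >= 1]
ship_id=3: ✓ → 542
ship_id=4: ✓ → 160
ship_id=5: ✗
ship_id=6: ✓ → 87
ship_id=7: ✓ → 7
ship_id=8: ✗
ship_id=9: ✓ → 107
ship_id=10: ✓ → 686
ship_id=11: ✓ → 111
ship_id=12: ✗
ship_id=13: ✓ → 314
ship_id=14: ✓ → 382
ship_id=15: ✗
ship_id=16: ✗
evri_sum = 542 + 160 + 87 + 7 + 107 + 686 + 111 + 314 + 382 = 2396

days_sum=1117, evri_sum=2396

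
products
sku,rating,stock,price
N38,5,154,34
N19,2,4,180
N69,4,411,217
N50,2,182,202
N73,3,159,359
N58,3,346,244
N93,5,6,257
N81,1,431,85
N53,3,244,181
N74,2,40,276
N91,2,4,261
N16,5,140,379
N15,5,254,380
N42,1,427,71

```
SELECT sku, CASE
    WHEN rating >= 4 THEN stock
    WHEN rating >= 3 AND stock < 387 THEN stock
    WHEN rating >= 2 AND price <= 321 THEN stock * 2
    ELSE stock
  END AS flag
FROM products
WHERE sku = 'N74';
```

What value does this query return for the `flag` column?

sku = N74: rating=2, stock=40, price=276.
rating >= 4 → false
rating >= 3 AND stock < 387 → false
rating >= 2 AND price <= 321 → true → 80

80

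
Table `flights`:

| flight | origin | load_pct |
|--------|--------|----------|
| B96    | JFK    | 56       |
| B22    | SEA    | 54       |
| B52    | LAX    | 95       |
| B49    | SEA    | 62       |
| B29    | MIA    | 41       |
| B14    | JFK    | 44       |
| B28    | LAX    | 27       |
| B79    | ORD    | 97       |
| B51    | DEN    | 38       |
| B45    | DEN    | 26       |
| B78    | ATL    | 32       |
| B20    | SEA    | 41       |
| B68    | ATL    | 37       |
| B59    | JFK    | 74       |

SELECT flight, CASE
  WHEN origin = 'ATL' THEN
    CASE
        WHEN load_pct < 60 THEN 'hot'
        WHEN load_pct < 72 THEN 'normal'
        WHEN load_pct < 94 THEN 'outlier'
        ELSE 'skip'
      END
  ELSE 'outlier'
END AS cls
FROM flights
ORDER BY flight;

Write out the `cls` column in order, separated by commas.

flight=B14: origin='JFK' → outer ELSE → outlier
flight=B20: origin='SEA' → outer ELSE → outlier
flight=B22: origin='SEA' → outer ELSE → outlier
flight=B28: origin='LAX' → outer ELSE → outlier
flight=B29: origin='MIA' → outer ELSE → outlier
flight=B45: origin='DEN' → outer ELSE → outlier
flight=B49: origin='SEA' → outer ELSE → outlier
flight=B51: origin='DEN' → outer ELSE → outlier
flight=B52: origin='LAX' → outer ELSE → outlier
flight=B59: origin='JFK' → outer ELSE → outlier
flight=B68: origin='ATL' → inner[load_pct < 60] → hot
flight=B78: origin='ATL' → inner[load_pct < 60] → hot
flight=B79: origin='ORD' → outer ELSE → outlier
flight=B96: origin='JFK' → outer ELSE → outlier

outlier, outlier, outlier, outlier, outlier, outlier, outlier, outlier, outlier, outlier, hot, hot, outlier, outlier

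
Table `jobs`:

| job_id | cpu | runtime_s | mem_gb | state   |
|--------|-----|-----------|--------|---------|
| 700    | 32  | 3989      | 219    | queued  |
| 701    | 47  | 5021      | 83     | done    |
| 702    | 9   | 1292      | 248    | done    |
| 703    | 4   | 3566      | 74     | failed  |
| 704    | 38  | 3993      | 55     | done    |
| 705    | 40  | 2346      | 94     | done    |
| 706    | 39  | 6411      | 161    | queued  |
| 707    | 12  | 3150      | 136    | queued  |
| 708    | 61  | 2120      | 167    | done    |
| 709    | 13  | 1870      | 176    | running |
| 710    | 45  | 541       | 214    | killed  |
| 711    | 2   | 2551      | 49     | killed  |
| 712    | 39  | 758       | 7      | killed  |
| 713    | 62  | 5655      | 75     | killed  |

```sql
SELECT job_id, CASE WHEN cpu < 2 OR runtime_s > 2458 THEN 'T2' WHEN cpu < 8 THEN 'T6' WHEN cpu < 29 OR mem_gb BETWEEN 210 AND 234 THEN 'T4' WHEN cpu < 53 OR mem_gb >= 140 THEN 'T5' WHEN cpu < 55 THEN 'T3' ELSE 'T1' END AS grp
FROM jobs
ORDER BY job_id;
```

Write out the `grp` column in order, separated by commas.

T2, T2, T4, T2, T2, T5, T2, T2, T5, T4, T4, T2, T5, T2

job_id=700: cpu < 2 OR runtime_s > 2458 → T2
job_id=701: cpu < 2 OR runtime_s > 2458 → T2
job_id=702: cpu < 29 OR mem_gb BETWEEN 210 AND 234 → T4
job_id=703: cpu < 2 OR runtime_s > 2458 → T2
job_id=704: cpu < 2 OR runtime_s > 2458 → T2
job_id=705: cpu < 53 OR mem_gb >= 140 → T5
job_id=706: cpu < 2 OR runtime_s > 2458 → T2
job_id=707: cpu < 2 OR runtime_s > 2458 → T2
job_id=708: cpu < 53 OR mem_gb >= 140 → T5
job_id=709: cpu < 29 OR mem_gb BETWEEN 210 AND 234 → T4
job_id=710: cpu < 29 OR mem_gb BETWEEN 210 AND 234 → T4
job_id=711: cpu < 2 OR runtime_s > 2458 → T2
job_id=712: cpu < 53 OR mem_gb >= 140 → T5
job_id=713: cpu < 2 OR runtime_s > 2458 → T2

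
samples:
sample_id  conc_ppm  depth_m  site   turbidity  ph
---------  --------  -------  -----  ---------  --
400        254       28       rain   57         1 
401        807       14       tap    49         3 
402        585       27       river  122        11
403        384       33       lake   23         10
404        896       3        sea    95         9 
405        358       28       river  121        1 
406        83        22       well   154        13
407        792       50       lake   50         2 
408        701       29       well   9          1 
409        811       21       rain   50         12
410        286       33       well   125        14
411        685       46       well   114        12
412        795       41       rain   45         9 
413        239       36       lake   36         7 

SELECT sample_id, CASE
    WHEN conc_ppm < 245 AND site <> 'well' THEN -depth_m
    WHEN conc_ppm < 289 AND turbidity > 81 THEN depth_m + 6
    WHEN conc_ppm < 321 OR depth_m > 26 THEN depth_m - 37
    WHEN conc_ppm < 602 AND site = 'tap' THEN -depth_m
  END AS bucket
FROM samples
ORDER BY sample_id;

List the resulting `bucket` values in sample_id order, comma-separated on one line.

sample_id=400: conc_ppm < 321 OR depth_m > 26 → -9
sample_id=401: (no match → NULL) → NULL
sample_id=402: conc_ppm < 321 OR depth_m > 26 → -10
sample_id=403: conc_ppm < 321 OR depth_m > 26 → -4
sample_id=404: (no match → NULL) → NULL
sample_id=405: conc_ppm < 321 OR depth_m > 26 → -9
sample_id=406: conc_ppm < 289 AND turbidity > 81 → 28
sample_id=407: conc_ppm < 321 OR depth_m > 26 → 13
sample_id=408: conc_ppm < 321 OR depth_m > 26 → -8
sample_id=409: (no match → NULL) → NULL
sample_id=410: conc_ppm < 289 AND turbidity > 81 → 39
sample_id=411: conc_ppm < 321 OR depth_m > 26 → 9
sample_id=412: conc_ppm < 321 OR depth_m > 26 → 4
sample_id=413: conc_ppm < 245 AND site <> 'well' → -36

-9, NULL, -10, -4, NULL, -9, 28, 13, -8, NULL, 39, 9, 4, -36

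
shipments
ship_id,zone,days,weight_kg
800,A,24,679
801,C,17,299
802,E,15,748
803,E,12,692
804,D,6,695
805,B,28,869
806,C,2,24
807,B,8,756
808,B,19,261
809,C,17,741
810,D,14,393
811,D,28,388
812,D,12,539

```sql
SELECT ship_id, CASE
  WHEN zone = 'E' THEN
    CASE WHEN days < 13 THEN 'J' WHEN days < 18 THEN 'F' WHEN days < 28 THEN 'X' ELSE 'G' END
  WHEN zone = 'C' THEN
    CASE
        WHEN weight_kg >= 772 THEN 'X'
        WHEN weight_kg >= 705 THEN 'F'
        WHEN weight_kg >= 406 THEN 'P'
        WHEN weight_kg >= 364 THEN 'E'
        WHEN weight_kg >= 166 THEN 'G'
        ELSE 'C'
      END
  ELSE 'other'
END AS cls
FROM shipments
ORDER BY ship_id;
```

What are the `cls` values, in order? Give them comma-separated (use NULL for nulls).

ship_id=800: zone='A' → outer ELSE → other
ship_id=801: zone='C' → inner[weight_kg >= 166] → G
ship_id=802: zone='E' → inner[days < 18] → F
ship_id=803: zone='E' → inner[days < 13] → J
ship_id=804: zone='D' → outer ELSE → other
ship_id=805: zone='B' → outer ELSE → other
ship_id=806: zone='C' → inner[ELSE] → C
ship_id=807: zone='B' → outer ELSE → other
ship_id=808: zone='B' → outer ELSE → other
ship_id=809: zone='C' → inner[weight_kg >= 705] → F
ship_id=810: zone='D' → outer ELSE → other
ship_id=811: zone='D' → outer ELSE → other
ship_id=812: zone='D' → outer ELSE → other

other, G, F, J, other, other, C, other, other, F, other, other, other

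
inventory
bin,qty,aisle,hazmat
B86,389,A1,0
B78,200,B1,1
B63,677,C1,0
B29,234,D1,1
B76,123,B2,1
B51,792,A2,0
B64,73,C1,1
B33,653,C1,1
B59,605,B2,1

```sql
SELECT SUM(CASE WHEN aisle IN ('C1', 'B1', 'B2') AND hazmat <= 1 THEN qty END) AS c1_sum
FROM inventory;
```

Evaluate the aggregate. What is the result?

2331

bin=B86: ✗
bin=B78: ✓ → 200
bin=B63: ✓ → 677
bin=B29: ✗
bin=B76: ✓ → 123
bin=B51: ✗
bin=B64: ✓ → 73
bin=B33: ✓ → 653
bin=B59: ✓ → 605
c1_sum = 200 + 677 + 123 + 73 + 653 + 605 = 2331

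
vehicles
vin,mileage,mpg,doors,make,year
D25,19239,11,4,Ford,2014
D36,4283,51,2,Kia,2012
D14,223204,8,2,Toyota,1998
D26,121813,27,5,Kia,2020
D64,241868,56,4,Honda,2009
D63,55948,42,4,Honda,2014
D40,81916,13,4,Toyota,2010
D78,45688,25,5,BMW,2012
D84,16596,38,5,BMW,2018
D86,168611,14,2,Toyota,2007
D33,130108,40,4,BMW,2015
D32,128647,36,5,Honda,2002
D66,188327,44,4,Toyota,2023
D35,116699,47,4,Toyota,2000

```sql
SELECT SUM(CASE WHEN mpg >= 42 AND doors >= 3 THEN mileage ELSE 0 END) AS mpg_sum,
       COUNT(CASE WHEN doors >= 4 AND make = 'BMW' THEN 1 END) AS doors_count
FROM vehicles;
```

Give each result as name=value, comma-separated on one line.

mpg_sum=602842, doors_count=3

[mpg_sum: mpg >= 42 AND doors >= 3]
vin=D25: ✗
vin=D36: ✗
vin=D14: ✗
vin=D26: ✗
vin=D64: ✓ → 241868
vin=D63: ✓ → 55948
vin=D40: ✗
vin=D78: ✗
vin=D84: ✗
vin=D86: ✗
vin=D33: ✗
vin=D32: ✗
vin=D66: ✓ → 188327
vin=D35: ✓ → 116699
mpg_sum = 241868 + 55948 + 188327 + 116699 = 602842
—
[doors_count: doors >= 4 AND make = 'BMW']
vin=D25: ✗
vin=D36: ✗
vin=D14: ✗
vin=D26: ✗
vin=D64: ✗
vin=D63: ✗
vin=D40: ✗
vin=D78: ✓ → 1
vin=D84: ✓ → 1
vin=D86: ✗
vin=D33: ✓ → 1
vin=D32: ✗
vin=D66: ✗
vin=D35: ✗
doors_count = COUNT(1, 1, 1) = 3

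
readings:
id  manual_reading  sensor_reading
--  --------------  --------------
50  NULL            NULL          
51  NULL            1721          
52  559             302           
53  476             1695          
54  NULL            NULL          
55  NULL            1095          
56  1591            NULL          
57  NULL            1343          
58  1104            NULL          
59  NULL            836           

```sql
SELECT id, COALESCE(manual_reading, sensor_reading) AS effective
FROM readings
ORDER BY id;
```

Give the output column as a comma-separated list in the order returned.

NULL, 1721, 559, 476, NULL, 1095, 1591, 1343, 1104, 836

id=50: manual_reading=NULL, sensor_reading=NULL (all NULL) → NULL
id=51: manual_reading=NULL, sensor_reading=1721 → 1721
id=52: manual_reading=559 → 559
id=53: manual_reading=476 → 476
id=54: manual_reading=NULL, sensor_reading=NULL (all NULL) → NULL
id=55: manual_reading=NULL, sensor_reading=1095 → 1095
id=56: manual_reading=1591 → 1591
id=57: manual_reading=NULL, sensor_reading=1343 → 1343
id=58: manual_reading=1104 → 1104
id=59: manual_reading=NULL, sensor_reading=836 → 836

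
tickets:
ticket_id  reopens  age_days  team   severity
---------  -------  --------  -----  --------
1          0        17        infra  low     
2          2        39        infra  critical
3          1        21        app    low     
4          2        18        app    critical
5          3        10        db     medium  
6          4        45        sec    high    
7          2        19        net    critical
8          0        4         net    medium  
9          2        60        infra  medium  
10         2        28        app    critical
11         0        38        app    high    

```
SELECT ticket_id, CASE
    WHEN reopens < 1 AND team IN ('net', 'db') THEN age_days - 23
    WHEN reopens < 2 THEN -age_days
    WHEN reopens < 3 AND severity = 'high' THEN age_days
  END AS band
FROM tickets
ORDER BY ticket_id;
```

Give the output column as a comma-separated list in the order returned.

ticket_id=1: reopens < 2 → -17
ticket_id=2: (no match → NULL) → NULL
ticket_id=3: reopens < 2 → -21
ticket_id=4: (no match → NULL) → NULL
ticket_id=5: (no match → NULL) → NULL
ticket_id=6: (no match → NULL) → NULL
ticket_id=7: (no match → NULL) → NULL
ticket_id=8: reopens < 1 AND team IN ('net', 'db') → -19
ticket_id=9: (no match → NULL) → NULL
ticket_id=10: (no match → NULL) → NULL
ticket_id=11: reopens < 2 → -38

-17, NULL, -21, NULL, NULL, NULL, NULL, -19, NULL, NULL, -38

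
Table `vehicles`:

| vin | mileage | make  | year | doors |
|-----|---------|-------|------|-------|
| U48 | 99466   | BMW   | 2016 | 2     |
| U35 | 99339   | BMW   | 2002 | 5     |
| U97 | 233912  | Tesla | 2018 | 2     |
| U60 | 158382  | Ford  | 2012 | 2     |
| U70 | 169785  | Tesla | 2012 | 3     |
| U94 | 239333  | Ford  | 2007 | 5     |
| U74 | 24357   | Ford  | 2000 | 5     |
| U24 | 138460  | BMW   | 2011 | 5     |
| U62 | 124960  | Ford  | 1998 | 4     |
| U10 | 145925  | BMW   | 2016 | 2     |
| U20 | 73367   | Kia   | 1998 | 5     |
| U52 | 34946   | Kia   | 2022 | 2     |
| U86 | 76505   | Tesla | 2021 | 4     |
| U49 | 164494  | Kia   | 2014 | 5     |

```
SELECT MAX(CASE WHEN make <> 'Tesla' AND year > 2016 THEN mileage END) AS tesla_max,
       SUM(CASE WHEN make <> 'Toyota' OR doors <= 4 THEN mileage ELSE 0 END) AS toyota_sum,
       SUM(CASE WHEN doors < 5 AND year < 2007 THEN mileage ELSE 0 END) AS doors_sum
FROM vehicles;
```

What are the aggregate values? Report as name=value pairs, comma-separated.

tesla_max=34946, toyota_sum=1783231, doors_sum=124960

[tesla_max: make <> 'Tesla' AND year > 2016]
vin=U48: ✗
vin=U35: ✗
vin=U97: ✗
vin=U60: ✗
vin=U70: ✗
vin=U94: ✗
vin=U74: ✗
vin=U24: ✗
vin=U62: ✗
vin=U10: ✗
vin=U20: ✗
vin=U52: ✓ → 34946
vin=U86: ✗
vin=U49: ✗
tesla_max = MAX(34946) = 34946
—
[toyota_sum: make <> 'Toyota' OR doors <= 4]
vin=U48: ✓ → 99466
vin=U35: ✓ → 99339
vin=U97: ✓ → 233912
vin=U60: ✓ → 158382
vin=U70: ✓ → 169785
vin=U94: ✓ → 239333
vin=U74: ✓ → 24357
vin=U24: ✓ → 138460
vin=U62: ✓ → 124960
vin=U10: ✓ → 145925
vin=U20: ✓ → 73367
vin=U52: ✓ → 34946
vin=U86: ✓ → 76505
vin=U49: ✓ → 164494
toyota_sum = 99466 + 99339 + 233912 + 158382 + 169785 + 239333 + 24357 + 138460 + 124960 + 145925 + 73367 + 34946 + 76505 + 164494 = 1783231
—
[doors_sum: doors < 5 AND year < 2007]
vin=U48: ✗
vin=U35: ✗
vin=U97: ✗
vin=U60: ✗
vin=U70: ✗
vin=U94: ✗
vin=U74: ✗
vin=U24: ✗
vin=U62: ✓ → 124960
vin=U10: ✗
vin=U20: ✗
vin=U52: ✗
vin=U86: ✗
vin=U49: ✗
doors_sum = 124960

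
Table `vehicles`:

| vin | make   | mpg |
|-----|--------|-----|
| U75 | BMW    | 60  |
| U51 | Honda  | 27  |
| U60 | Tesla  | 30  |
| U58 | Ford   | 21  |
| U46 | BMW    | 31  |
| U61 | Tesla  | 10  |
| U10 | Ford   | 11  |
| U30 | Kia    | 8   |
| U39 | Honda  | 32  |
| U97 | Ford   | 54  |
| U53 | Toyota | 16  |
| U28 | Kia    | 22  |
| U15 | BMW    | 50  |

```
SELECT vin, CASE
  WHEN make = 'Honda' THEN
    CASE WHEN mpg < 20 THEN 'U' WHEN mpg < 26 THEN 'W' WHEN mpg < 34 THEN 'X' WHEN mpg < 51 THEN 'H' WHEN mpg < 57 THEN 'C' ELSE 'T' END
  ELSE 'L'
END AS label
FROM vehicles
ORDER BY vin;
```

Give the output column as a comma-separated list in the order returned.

L, L, L, L, X, L, X, L, L, L, L, L, L

vin=U10: make='Ford' → outer ELSE → L
vin=U15: make='BMW' → outer ELSE → L
vin=U28: make='Kia' → outer ELSE → L
vin=U30: make='Kia' → outer ELSE → L
vin=U39: make='Honda' → inner[mpg < 34] → X
vin=U46: make='BMW' → outer ELSE → L
vin=U51: make='Honda' → inner[mpg < 34] → X
vin=U53: make='Toyota' → outer ELSE → L
vin=U58: make='Ford' → outer ELSE → L
vin=U60: make='Tesla' → outer ELSE → L
vin=U61: make='Tesla' → outer ELSE → L
vin=U75: make='BMW' → outer ELSE → L
vin=U97: make='Ford' → outer ELSE → L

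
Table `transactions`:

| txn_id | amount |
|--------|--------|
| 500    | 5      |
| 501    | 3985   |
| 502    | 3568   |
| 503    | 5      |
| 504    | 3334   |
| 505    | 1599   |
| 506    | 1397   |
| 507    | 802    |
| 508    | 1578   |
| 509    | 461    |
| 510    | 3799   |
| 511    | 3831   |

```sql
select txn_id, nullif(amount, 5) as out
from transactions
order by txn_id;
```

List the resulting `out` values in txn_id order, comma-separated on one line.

NULL, 3985, 3568, NULL, 3334, 1599, 1397, 802, 1578, 461, 3799, 3831

txn_id=500: amount=5 vs 5: equal → NULL
txn_id=501: amount=3985 vs 5: differ → 3985
txn_id=502: amount=3568 vs 5: differ → 3568
txn_id=503: amount=5 vs 5: equal → NULL
txn_id=504: amount=3334 vs 5: differ → 3334
txn_id=505: amount=1599 vs 5: differ → 1599
txn_id=506: amount=1397 vs 5: differ → 1397
txn_id=507: amount=802 vs 5: differ → 802
txn_id=508: amount=1578 vs 5: differ → 1578
txn_id=509: amount=461 vs 5: differ → 461
txn_id=510: amount=3799 vs 5: differ → 3799
txn_id=511: amount=3831 vs 5: differ → 3831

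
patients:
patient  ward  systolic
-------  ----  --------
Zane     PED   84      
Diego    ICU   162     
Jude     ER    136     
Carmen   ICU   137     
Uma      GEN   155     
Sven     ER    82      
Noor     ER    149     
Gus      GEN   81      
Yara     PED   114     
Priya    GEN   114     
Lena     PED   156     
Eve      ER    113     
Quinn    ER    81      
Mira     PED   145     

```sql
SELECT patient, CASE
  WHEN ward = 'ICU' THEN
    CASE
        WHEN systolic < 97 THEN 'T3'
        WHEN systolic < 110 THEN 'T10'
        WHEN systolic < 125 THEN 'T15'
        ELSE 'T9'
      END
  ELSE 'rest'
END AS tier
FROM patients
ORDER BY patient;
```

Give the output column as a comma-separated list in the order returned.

patient=Carmen: ward='ICU' → inner[ELSE] → T9
patient=Diego: ward='ICU' → inner[ELSE] → T9
patient=Eve: ward='ER' → outer ELSE → rest
patient=Gus: ward='GEN' → outer ELSE → rest
patient=Jude: ward='ER' → outer ELSE → rest
patient=Lena: ward='PED' → outer ELSE → rest
patient=Mira: ward='PED' → outer ELSE → rest
patient=Noor: ward='ER' → outer ELSE → rest
patient=Priya: ward='GEN' → outer ELSE → rest
patient=Quinn: ward='ER' → outer ELSE → rest
patient=Sven: ward='ER' → outer ELSE → rest
patient=Uma: ward='GEN' → outer ELSE → rest
patient=Yara: ward='PED' → outer ELSE → rest
patient=Zane: ward='PED' → outer ELSE → rest

T9, T9, rest, rest, rest, rest, rest, rest, rest, rest, rest, rest, rest, rest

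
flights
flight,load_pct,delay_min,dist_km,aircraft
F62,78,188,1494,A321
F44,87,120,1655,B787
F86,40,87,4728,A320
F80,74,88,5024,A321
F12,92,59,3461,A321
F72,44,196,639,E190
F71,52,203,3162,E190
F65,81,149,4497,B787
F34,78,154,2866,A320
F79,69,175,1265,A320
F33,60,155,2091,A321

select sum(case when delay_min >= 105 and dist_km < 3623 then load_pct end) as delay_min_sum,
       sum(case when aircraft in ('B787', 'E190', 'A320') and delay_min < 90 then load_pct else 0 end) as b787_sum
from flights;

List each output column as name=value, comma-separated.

[delay_min_sum: delay_min >= 105 and dist_km < 3623]
flight=F62: ✓ → 78
flight=F44: ✓ → 87
flight=F86: ✗
flight=F80: ✗
flight=F12: ✗
flight=F72: ✓ → 44
flight=F71: ✓ → 52
flight=F65: ✗
flight=F34: ✓ → 78
flight=F79: ✓ → 69
flight=F33: ✓ → 60
delay_min_sum = 78 + 87 + 44 + 52 + 78 + 69 + 60 = 468
—
[b787_sum: aircraft in ('B787', 'E190', 'A320') and delay_min < 90]
flight=F62: ✗
flight=F44: ✗
flight=F86: ✓ → 40
flight=F80: ✗
flight=F12: ✗
flight=F72: ✗
flight=F71: ✗
flight=F65: ✗
flight=F34: ✗
flight=F79: ✗
flight=F33: ✗
b787_sum = 40

delay_min_sum=468, b787_sum=40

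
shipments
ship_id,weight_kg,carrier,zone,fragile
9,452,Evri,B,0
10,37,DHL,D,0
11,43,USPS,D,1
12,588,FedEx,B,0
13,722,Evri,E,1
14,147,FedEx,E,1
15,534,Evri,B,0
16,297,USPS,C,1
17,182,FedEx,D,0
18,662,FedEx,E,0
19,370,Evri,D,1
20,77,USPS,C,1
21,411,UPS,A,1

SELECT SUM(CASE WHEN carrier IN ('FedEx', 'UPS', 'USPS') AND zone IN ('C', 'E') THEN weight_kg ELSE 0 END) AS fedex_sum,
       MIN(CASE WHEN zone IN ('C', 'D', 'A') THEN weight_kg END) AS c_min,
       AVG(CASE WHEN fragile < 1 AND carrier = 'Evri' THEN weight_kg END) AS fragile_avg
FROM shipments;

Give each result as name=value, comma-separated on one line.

fedex_sum=1183, c_min=37, fragile_avg=493

[fedex_sum: carrier IN ('FedEx', 'UPS', 'USPS') AND zone IN ('C', 'E')]
ship_id=9: ✗
ship_id=10: ✗
ship_id=11: ✗
ship_id=12: ✗
ship_id=13: ✗
ship_id=14: ✓ → 147
ship_id=15: ✗
ship_id=16: ✓ → 297
ship_id=17: ✗
ship_id=18: ✓ → 662
ship_id=19: ✗
ship_id=20: ✓ → 77
ship_id=21: ✗
fedex_sum = 147 + 297 + 662 + 77 = 1183
—
[c_min: zone IN ('C', 'D', 'A')]
ship_id=9: ✗
ship_id=10: ✓ → 37
ship_id=11: ✓ → 43
ship_id=12: ✗
ship_id=13: ✗
ship_id=14: ✗
ship_id=15: ✗
ship_id=16: ✓ → 297
ship_id=17: ✓ → 182
ship_id=18: ✗
ship_id=19: ✓ → 370
ship_id=20: ✓ → 77
ship_id=21: ✓ → 411
c_min = MIN(37, 43, 297, 182, 370, 77, 411) = 37
—
[fragile_avg: fragile < 1 AND carrier = 'Evri']
ship_id=9: ✓ → 452
ship_id=10: ✗
ship_id=11: ✗
ship_id=12: ✗
ship_id=13: ✗
ship_id=14: ✗
ship_id=15: ✓ → 534
ship_id=16: ✗
ship_id=17: ✗
ship_id=18: ✗
ship_id=19: ✗
ship_id=20: ✗
ship_id=21: ✗
fragile_avg = (452 + 534) / 2 = 493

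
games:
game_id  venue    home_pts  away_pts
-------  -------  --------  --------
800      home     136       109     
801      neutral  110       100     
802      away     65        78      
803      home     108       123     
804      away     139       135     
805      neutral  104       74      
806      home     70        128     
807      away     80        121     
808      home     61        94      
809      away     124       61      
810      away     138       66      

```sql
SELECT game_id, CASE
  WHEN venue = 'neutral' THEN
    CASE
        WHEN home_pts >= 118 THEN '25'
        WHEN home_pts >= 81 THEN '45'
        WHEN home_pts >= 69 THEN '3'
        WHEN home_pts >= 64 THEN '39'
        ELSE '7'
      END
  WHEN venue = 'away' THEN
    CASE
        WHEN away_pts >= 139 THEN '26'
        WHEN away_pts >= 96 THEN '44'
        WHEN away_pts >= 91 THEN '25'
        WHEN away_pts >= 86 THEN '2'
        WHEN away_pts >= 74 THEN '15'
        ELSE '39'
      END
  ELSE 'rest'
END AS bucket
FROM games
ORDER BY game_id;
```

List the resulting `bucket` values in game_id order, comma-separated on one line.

rest, 45, 15, rest, 44, 45, rest, 44, rest, 39, 39

game_id=800: venue='home' → outer ELSE → rest
game_id=801: venue='neutral' → inner[home_pts >= 81] → 45
game_id=802: venue='away' → inner[away_pts >= 74] → 15
game_id=803: venue='home' → outer ELSE → rest
game_id=804: venue='away' → inner[away_pts >= 96] → 44
game_id=805: venue='neutral' → inner[home_pts >= 81] → 45
game_id=806: venue='home' → outer ELSE → rest
game_id=807: venue='away' → inner[away_pts >= 96] → 44
game_id=808: venue='home' → outer ELSE → rest
game_id=809: venue='away' → inner[ELSE] → 39
game_id=810: venue='away' → inner[ELSE] → 39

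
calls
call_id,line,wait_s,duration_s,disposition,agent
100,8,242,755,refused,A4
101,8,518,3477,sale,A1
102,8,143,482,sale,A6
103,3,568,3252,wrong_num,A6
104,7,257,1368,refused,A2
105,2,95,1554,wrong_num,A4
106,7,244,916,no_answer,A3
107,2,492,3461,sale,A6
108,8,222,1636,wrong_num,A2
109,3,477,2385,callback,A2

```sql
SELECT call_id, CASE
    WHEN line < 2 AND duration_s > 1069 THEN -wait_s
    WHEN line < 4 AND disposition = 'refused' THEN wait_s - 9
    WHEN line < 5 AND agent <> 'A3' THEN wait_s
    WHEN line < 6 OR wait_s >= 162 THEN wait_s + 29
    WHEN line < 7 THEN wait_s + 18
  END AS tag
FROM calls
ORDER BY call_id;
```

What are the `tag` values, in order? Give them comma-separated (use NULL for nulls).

271, 547, NULL, 568, 286, 95, 273, 492, 251, 477

call_id=100: line < 6 OR wait_s >= 162 → 271
call_id=101: line < 6 OR wait_s >= 162 → 547
call_id=102: (no match → NULL) → NULL
call_id=103: line < 5 AND agent <> 'A3' → 568
call_id=104: line < 6 OR wait_s >= 162 → 286
call_id=105: line < 5 AND agent <> 'A3' → 95
call_id=106: line < 6 OR wait_s >= 162 → 273
call_id=107: line < 5 AND agent <> 'A3' → 492
call_id=108: line < 6 OR wait_s >= 162 → 251
call_id=109: line < 5 AND agent <> 'A3' → 477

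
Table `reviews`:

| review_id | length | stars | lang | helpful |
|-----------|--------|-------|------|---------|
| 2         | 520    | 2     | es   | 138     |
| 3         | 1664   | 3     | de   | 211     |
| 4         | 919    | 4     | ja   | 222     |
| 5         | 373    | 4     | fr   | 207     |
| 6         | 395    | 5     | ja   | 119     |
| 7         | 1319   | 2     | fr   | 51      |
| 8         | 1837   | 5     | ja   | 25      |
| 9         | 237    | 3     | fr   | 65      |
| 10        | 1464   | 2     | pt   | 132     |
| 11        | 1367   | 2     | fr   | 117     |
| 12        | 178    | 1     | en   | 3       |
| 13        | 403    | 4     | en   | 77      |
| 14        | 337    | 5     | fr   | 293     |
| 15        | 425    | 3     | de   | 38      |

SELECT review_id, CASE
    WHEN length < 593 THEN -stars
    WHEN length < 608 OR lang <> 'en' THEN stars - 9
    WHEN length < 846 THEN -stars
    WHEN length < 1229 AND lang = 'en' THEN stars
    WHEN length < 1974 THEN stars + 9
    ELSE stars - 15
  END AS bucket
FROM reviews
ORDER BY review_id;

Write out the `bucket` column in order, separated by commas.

-2, -6, -5, -4, -5, -7, -4, -3, -7, -7, -1, -4, -5, -3

review_id=2: length < 593 → -2
review_id=3: length < 608 OR lang <> 'en' → -6
review_id=4: length < 608 OR lang <> 'en' → -5
review_id=5: length < 593 → -4
review_id=6: length < 593 → -5
review_id=7: length < 608 OR lang <> 'en' → -7
review_id=8: length < 608 OR lang <> 'en' → -4
review_id=9: length < 593 → -3
review_id=10: length < 608 OR lang <> 'en' → -7
review_id=11: length < 608 OR lang <> 'en' → -7
review_id=12: length < 593 → -1
review_id=13: length < 593 → -4
review_id=14: length < 593 → -5
review_id=15: length < 593 → -3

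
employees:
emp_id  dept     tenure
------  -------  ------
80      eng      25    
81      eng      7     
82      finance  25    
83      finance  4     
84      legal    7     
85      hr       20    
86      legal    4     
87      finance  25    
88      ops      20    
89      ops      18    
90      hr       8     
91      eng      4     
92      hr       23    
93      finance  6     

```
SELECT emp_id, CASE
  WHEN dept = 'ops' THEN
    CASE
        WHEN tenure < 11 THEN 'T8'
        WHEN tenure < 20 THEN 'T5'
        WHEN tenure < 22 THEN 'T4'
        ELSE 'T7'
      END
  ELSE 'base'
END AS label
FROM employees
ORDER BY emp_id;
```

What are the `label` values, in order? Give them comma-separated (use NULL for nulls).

base, base, base, base, base, base, base, base, T4, T5, base, base, base, base

emp_id=80: dept='eng' → outer ELSE → base
emp_id=81: dept='eng' → outer ELSE → base
emp_id=82: dept='finance' → outer ELSE → base
emp_id=83: dept='finance' → outer ELSE → base
emp_id=84: dept='legal' → outer ELSE → base
emp_id=85: dept='hr' → outer ELSE → base
emp_id=86: dept='legal' → outer ELSE → base
emp_id=87: dept='finance' → outer ELSE → base
emp_id=88: dept='ops' → inner[tenure < 22] → T4
emp_id=89: dept='ops' → inner[tenure < 20] → T5
emp_id=90: dept='hr' → outer ELSE → base
emp_id=91: dept='eng' → outer ELSE → base
emp_id=92: dept='hr' → outer ELSE → base
emp_id=93: dept='finance' → outer ELSE → base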